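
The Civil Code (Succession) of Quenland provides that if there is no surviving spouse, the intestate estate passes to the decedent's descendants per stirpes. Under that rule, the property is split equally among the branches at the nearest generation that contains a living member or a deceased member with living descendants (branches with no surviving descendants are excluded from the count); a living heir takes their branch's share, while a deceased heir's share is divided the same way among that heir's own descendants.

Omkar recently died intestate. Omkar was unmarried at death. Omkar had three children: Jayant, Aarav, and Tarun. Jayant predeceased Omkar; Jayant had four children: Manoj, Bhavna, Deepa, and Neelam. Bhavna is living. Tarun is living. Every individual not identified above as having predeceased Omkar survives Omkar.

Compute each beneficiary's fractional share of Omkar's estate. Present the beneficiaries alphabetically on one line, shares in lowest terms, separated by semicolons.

There is no surviving spouse, so the entire estate passes to Omkar's descendants per stirpes.
The estate is divided into 3 equal shares of 1/3 among Jayant, Aarav, Tarun.
Jayant predeceased; the 1/3 allotted to Jayant's branch passes to Jayant's issue by representation.
The 1/3 is divided into 4 equal shares of 1/12 among Manoj, Bhavna, Deepa, Neelam.
Manoj is living and takes 1/12.
Bhavna is living and takes 1/12.
Deepa is living and takes 1/12.
Neelam is living and takes 1/12.
Aarav is living and takes 1/3.
Tarun is living and takes 1/3.

Aarav 1/3; Bhavna 1/12; Deepa 1/12; Manoj 1/12; Neelam 1/12; Tarun 1/3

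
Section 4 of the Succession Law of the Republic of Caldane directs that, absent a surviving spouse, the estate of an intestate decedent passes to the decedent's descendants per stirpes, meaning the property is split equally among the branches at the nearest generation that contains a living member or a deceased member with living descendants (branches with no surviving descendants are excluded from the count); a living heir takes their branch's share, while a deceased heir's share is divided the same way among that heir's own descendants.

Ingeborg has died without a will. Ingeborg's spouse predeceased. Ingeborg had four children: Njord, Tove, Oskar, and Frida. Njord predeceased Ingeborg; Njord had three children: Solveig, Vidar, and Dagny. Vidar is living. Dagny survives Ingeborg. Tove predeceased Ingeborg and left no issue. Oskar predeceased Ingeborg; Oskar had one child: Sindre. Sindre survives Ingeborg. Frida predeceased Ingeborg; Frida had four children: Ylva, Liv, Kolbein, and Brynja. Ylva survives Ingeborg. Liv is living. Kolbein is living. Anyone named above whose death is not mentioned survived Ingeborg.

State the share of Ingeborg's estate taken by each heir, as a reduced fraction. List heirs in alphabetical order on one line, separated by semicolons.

There is no surviving spouse, so the entire estate passes to Ingeborg's descendants per stirpes.
Tove left no surviving issue, so that branch lapses and is disregarded.
The estate is divided into 3 equal shares of 1/3 among Njord, Oskar, Frida.
Njord predeceased; the 1/3 allotted to Njord's branch passes to Njord's issue by representation.
The 1/3 is divided into 3 equal shares of 1/9 among Solveig, Vidar, Dagny.
Solveig is living and takes 1/9.
Vidar is living and takes 1/9.
Dagny is living and takes 1/9.
Oskar predeceased; the 1/3 allotted to Oskar's branch passes to Oskar's issue by representation.
Sindre is the sole taker at this level and receives the full 1/3.
Frida predeceased; the 1/3 allotted to Frida's branch passes to Frida's issue by representation.
The 1/3 is divided into 4 equal shares of 1/12 among Ylva, Liv, Kolbein, Brynja.
Ylva is living and takes 1/12.
Liv is living and takes 1/12.
Kolbein is living and takes 1/12.
Brynja is living and takes 1/12.

Brynja 1/12; Dagny 1/9; Kolbein 1/12; Liv 1/12; Sindre 1/3; Solveig 1/9; Vidar 1/9; Ylva 1/12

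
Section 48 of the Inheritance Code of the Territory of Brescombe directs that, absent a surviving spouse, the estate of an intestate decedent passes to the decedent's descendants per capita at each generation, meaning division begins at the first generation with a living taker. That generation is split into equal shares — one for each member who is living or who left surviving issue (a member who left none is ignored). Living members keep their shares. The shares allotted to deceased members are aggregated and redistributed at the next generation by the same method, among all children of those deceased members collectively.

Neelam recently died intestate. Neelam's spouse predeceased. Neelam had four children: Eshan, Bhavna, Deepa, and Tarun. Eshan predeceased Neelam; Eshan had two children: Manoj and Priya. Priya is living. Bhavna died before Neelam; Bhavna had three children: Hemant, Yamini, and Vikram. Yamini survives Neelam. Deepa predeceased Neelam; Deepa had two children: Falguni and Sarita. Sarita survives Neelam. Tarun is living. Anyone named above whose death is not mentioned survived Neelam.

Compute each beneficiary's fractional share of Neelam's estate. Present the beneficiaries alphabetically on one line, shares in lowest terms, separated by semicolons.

There is no surviving spouse, so the entire estate passes to Neelam's descendants per capita at each generation.
At generation 1 (Eshan, Bhavna, Deepa, Tarun) there are 4 shares of (1)/4 = 1/4 each.
Living: Tarun — each takes 1/4.
Deceased: Eshan, Bhavna, and Deepa. Their combined 3/4 is pooled and carried to generation 2.
At generation 2 (Manoj, Priya, Hemant, Yamini, Vikram, Falguni, Sarita) there are 7 shares of (3/4)/7 = 3/28 each.
Living: Manoj, Priya, Hemant, Yamini, Vikram, Falguni, and Sarita — each takes 3/28.

Falguni 3/28; Hemant 3/28; Manoj 3/28; Priya 3/28; Sarita 3/28; Tarun 1/4; Vikram 3/28; Yamini 3/28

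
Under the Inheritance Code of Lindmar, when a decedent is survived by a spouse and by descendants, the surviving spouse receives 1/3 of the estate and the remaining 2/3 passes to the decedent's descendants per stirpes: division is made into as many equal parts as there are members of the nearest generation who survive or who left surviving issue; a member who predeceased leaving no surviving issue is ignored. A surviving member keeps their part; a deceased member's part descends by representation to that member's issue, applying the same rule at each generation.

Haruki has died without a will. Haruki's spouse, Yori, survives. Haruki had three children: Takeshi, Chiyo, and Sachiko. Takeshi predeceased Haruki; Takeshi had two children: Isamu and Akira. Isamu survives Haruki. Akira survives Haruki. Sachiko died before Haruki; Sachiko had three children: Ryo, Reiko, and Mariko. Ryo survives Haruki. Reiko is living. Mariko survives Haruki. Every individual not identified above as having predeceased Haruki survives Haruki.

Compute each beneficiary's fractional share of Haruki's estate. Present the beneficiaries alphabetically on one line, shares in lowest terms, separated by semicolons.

Akira 1/9; Chiyo 2/9; Isamu 1/9; Mariko 2/27; Reiko 2/27; Ryo 2/27; Yori 1/3

Yori, as surviving spouse, takes 1/3.
The remaining 2/3 passes to Haruki's descendants per stirpes.
The 2/3 is divided into 3 equal shares of 2/9 among Takeshi, Chiyo, Sachiko.
Takeshi predeceased; the 2/9 allotted to Takeshi's branch passes to Takeshi's issue by representation.
The 2/9 is divided into 2 equal shares of 1/9 among Isamu, Akira.
Isamu is living and takes 1/9.
Akira is living and takes 1/9.
Chiyo is living and takes 2/9.
Sachiko predeceased; the 2/9 allotted to Sachiko's branch passes to Sachiko's issue by representation.
The 2/9 is divided into 3 equal shares of 2/27 among Ryo, Reiko, Mariko.
Ryo is living and takes 2/27.
Reiko is living and takes 2/27.
Mariko is living and takes 2/27.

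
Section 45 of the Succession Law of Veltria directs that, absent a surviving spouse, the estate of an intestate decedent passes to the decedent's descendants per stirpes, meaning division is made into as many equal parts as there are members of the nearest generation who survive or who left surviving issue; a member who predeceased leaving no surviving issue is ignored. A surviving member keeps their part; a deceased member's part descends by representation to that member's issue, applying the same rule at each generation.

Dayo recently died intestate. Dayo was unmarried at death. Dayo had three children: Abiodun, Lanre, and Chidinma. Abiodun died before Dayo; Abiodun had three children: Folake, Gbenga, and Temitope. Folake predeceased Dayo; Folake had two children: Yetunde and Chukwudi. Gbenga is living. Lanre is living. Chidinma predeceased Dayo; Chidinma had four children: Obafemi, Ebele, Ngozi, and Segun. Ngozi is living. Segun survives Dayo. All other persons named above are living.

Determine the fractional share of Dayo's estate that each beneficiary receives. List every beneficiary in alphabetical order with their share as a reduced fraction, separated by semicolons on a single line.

Chukwudi 1/18; Ebele 1/12; Gbenga 1/9; Lanre 1/3; Ngozi 1/12; Obafemi 1/12; Segun 1/12; Temitope 1/9; Yetunde 1/18

There is no surviving spouse, so the entire estate passes to Dayo's descendants per stirpes.
The estate is divided into 3 equal shares of 1/3 among Abiodun, Lanre, Chidinma.
Abiodun predeceased; the 1/3 allotted to Abiodun's branch passes to Abiodun's issue by representation.
The 1/3 is divided into 3 equal shares of 1/9 among Folake, Gbenga, Temitope.
Folake predeceased; the 1/9 allotted to Folake's branch passes to Folake's issue by representation.
The 1/9 is divided into 2 equal shares of 1/18 among Yetunde, Chukwudi.
Yetunde is living and takes 1/18.
Chukwudi is living and takes 1/18.
Gbenga is living and takes 1/9.
Temitope is living and takes 1/9.
Lanre is living and takes 1/3.
Chidinma predeceased; the 1/3 allotted to Chidinma's branch passes to Chidinma's issue by representation.
The 1/3 is divided into 4 equal shares of 1/12 among Obafemi, Ebele, Ngozi, Segun.
Obafemi is living and takes 1/12.
Ebele is living and takes 1/12.
Ngozi is living and takes 1/12.
Segun is living and takes 1/12.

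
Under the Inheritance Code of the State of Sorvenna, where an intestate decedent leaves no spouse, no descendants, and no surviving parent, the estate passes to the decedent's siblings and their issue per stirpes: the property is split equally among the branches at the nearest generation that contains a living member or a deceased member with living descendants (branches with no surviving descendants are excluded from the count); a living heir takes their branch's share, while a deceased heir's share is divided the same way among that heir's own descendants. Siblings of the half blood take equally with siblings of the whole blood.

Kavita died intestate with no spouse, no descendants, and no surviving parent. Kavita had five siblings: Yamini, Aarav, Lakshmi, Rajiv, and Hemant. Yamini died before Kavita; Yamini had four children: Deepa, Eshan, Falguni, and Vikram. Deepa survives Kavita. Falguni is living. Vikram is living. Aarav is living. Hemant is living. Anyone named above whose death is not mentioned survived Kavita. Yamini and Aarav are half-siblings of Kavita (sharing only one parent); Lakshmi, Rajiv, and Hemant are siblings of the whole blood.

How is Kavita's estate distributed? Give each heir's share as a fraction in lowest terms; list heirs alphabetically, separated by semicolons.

Aarav 1/5; Deepa 1/20; Eshan 1/20; Falguni 1/20; Hemant 1/5; Lakshmi 1/5; Rajiv 1/5; Vikram 1/20

No spouse, descendants, or parent survives, so the estate passes to Kavita's siblings per stirpes.
Half-blood and whole-blood siblings take equally under the stated rule.
The estate is divided into 5 equal shares of 1/5 among Yamini, Aarav, Lakshmi, Rajiv, Hemant.
Yamini predeceased; the 1/5 allotted to Yamini's branch passes to Yamini's issue by representation.
The 1/5 is divided into 4 equal shares of 1/20 among Deepa, Eshan, Falguni, Vikram.
Deepa is living and takes 1/20.
Eshan is living and takes 1/20.
Falguni is living and takes 1/20.
Vikram is living and takes 1/20.
Aarav is living and takes 1/5.
Lakshmi is living and takes 1/5.
Rajiv is living and takes 1/5.
Hemant is living and takes 1/5.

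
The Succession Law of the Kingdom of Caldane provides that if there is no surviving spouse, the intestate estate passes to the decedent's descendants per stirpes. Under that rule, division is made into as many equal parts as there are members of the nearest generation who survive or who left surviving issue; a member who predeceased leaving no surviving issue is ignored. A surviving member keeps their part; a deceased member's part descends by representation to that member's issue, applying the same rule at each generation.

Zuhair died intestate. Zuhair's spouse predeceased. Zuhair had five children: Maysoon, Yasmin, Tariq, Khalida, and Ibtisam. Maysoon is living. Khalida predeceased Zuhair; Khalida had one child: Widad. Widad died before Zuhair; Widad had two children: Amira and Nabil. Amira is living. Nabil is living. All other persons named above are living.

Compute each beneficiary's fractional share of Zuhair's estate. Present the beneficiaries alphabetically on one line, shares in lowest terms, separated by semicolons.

There is no surviving spouse, so the entire estate passes to Zuhair's descendants per stirpes.
The estate is divided into 5 equal shares of 1/5 among Maysoon, Yasmin, Tariq, Khalida, Ibtisam.
Maysoon is living and takes 1/5.
Yasmin is living and takes 1/5.
Tariq is living and takes 1/5.
Khalida predeceased; the 1/5 allotted to Khalida's branch passes to Khalida's issue by representation.
Widad's line is the sole branch at this level, so the full 1/5 passes to Widad's issue by representation.
The 1/5 is divided into 2 equal shares of 1/10 among Amira, Nabil.
Amira is living and takes 1/10.
Nabil is living and takes 1/10.
Ibtisam is living and takes 1/5.

Amira 1/10; Ibtisam 1/5; Maysoon 1/5; Nabil 1/10; Tariq 1/5; Yasmin 1/5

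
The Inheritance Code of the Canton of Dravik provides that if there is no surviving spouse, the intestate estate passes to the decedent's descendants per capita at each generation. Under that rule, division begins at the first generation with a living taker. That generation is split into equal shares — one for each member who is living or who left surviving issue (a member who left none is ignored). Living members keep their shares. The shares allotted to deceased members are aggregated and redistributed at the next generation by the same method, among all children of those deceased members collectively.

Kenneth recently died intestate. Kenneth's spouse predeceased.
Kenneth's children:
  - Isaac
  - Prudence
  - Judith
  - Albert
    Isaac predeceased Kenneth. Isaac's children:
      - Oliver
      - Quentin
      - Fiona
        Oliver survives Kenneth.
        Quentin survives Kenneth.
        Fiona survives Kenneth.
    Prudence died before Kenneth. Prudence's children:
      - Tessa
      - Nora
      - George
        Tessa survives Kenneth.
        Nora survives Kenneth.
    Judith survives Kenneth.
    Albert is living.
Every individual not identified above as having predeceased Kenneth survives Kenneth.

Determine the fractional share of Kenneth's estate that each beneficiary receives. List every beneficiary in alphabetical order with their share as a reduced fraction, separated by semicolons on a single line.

Albert 1/4; Fiona 1/12; George 1/12; Judith 1/4; Nora 1/12; Oliver 1/12; Quentin 1/12; Tessa 1/12

There is no surviving spouse, so the entire estate passes to Kenneth's descendants per capita at each generation.
At generation 1 (Isaac, Prudence, Judith, Albert) there are 4 shares of (1)/4 = 1/4 each.
Living: Judith and Albert — each takes 1/4.
Deceased: Isaac and Prudence. Their combined 1/2 is pooled and carried to generation 2.
At generation 2 (Oliver, Quentin, Fiona, Tessa, Nora, George) there are 6 shares of (1/2)/6 = 1/12 each.
Living: Oliver, Quentin, Fiona, Tessa, Nora, and George — each takes 1/12.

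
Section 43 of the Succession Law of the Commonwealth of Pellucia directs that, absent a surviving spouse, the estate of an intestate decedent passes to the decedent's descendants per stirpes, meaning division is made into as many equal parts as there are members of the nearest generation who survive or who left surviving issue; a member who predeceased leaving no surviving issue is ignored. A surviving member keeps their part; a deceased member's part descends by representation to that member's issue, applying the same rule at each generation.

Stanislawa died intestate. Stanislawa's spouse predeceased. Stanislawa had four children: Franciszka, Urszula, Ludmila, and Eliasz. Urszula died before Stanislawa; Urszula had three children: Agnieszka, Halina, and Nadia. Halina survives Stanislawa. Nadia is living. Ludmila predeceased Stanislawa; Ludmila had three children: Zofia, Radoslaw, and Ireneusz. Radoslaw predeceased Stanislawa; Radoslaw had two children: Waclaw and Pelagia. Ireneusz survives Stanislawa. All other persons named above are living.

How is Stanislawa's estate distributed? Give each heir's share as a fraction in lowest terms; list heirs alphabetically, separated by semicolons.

There is no surviving spouse, so the entire estate passes to Stanislawa's descendants per stirpes.
The estate is divided into 4 equal shares of 1/4 among Franciszka, Urszula, Ludmila, Eliasz.
Franciszka is living and takes 1/4.
Urszula predeceased; the 1/4 allotted to Urszula's branch passes to Urszula's issue by representation.
The 1/4 is divided into 3 equal shares of 1/12 among Agnieszka, Halina, Nadia.
Agnieszka is living and takes 1/12.
Halina is living and takes 1/12.
Nadia is living and takes 1/12.
Ludmila predeceased; the 1/4 allotted to Ludmila's branch passes to Ludmila's issue by representation.
The 1/4 is divided into 3 equal shares of 1/12 among Zofia, Radoslaw, Ireneusz.
Zofia is living and takes 1/12.
Radoslaw predeceased; the 1/12 allotted to Radoslaw's branch passes to Radoslaw's issue by representation.
The 1/12 is divided into 2 equal shares of 1/24 among Waclaw, Pelagia.
Waclaw is living and takes 1/24.
Pelagia is living and takes 1/24.
Ireneusz is living and takes 1/12.
Eliasz is living and takes 1/4.

Agnieszka 1/12; Eliasz 1/4; Franciszka 1/4; Halina 1/12; Ireneusz 1/12; Nadia 1/12; Pelagia 1/24; Waclaw 1/24; Zofia 1/12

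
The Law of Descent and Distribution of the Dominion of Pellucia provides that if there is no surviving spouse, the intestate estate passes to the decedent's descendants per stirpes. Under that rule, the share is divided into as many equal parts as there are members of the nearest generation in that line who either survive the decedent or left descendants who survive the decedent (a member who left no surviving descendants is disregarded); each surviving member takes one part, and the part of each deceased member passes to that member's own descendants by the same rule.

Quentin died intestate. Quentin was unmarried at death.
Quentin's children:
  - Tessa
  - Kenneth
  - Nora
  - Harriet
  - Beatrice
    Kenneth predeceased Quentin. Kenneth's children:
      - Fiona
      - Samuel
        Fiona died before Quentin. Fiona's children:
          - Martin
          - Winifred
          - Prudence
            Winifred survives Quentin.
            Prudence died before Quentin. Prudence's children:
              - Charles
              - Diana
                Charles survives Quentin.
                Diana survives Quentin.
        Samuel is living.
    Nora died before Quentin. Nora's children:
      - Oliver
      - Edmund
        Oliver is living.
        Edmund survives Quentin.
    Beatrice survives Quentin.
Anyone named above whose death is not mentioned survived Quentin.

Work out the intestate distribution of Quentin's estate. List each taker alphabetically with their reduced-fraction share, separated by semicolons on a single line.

Beatrice 1/5; Charles 1/60; Diana 1/60; Edmund 1/10; Harriet 1/5; Martin 1/30; Oliver 1/10; Samuel 1/10; Tessa 1/5; Winifred 1/30

There is no surviving spouse, so the entire estate passes to Quentin's descendants per stirpes.
The estate is divided into 5 equal shares of 1/5 among Tessa, Kenneth, Nora, Harriet, Beatrice.
Tessa is living and takes 1/5.
Kenneth predeceased; the 1/5 allotted to Kenneth's branch passes to Kenneth's issue by representation.
The 1/5 is divided into 2 equal shares of 1/10 among Fiona, Samuel.
Fiona predeceased; the 1/10 allotted to Fiona's branch passes to Fiona's issue by representation.
The 1/10 is divided into 3 equal shares of 1/30 among Martin, Winifred, Prudence.
Martin is living and takes 1/30.
Winifred is living and takes 1/30.
Prudence predeceased; the 1/30 allotted to Prudence's branch passes to Prudence's issue by representation.
The 1/30 is divided into 2 equal shares of 1/60 among Charles, Diana.
Charles is living and takes 1/60.
Diana is living and takes 1/60.
Samuel is living and takes 1/10.
Nora predeceased; the 1/5 allotted to Nora's branch passes to Nora's issue by representation.
The 1/5 is divided into 2 equal shares of 1/10 among Oliver, Edmund.
Oliver is living and takes 1/10.
Edmund is living and takes 1/10.
Harriet is living and takes 1/5.
Beatrice is living and takes 1/5.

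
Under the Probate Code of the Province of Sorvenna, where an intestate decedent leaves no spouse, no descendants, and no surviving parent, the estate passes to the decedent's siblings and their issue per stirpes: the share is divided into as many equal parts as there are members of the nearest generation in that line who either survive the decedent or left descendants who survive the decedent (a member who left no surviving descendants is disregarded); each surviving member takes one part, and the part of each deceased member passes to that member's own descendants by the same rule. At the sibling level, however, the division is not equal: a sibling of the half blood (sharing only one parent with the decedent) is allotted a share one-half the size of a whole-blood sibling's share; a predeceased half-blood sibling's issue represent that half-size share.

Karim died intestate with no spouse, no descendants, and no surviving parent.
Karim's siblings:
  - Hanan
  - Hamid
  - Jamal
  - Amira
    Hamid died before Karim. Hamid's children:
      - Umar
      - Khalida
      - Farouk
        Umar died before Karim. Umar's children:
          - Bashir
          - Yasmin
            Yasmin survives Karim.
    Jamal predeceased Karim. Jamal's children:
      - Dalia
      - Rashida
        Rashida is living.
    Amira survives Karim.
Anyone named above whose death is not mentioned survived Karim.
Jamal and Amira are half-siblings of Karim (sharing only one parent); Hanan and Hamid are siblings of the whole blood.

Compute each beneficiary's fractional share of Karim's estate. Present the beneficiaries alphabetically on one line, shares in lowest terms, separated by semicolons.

No spouse, descendants, or parent survives, so the estate passes to Karim's siblings per stirpes.
Half-blood siblings count for one-half the weight of whole-blood siblings at the initial division.
Dividing 1 in proportion to weights (total weight 3): Hanan (weight 1) → 1/3; Hamid (weight 1) → 1/3; Jamal (weight 1/2) → 1/6; Amira (weight 1/2) → 1/6.
Hanan is living and takes 1/3.
Hamid predeceased; the 1/3 allotted to Hamid's branch passes to Hamid's issue by representation.
The 1/3 is divided into 3 equal shares of 1/9 among Umar, Khalida, Farouk.
Umar predeceased; the 1/9 allotted to Umar's branch passes to Umar's issue by representation.
The 1/9 is divided into 2 equal shares of 1/18 among Bashir, Yasmin.
Bashir is living and takes 1/18.
Yasmin is living and takes 1/18.
Khalida is living and takes 1/9.
Farouk is living and takes 1/9.
Jamal predeceased; the 1/6 allotted to Jamal's branch passes to Jamal's issue by representation.
The 1/6 is divided into 2 equal shares of 1/12 among Dalia, Rashida.
Dalia is living and takes 1/12.
Rashida is living and takes 1/12.
Amira is living and takes 1/6.

Amira 1/6; Bashir 1/18; Dalia 1/12; Farouk 1/9; Hanan 1/3; Khalida 1/9; Rashida 1/12; Yasmin 1/18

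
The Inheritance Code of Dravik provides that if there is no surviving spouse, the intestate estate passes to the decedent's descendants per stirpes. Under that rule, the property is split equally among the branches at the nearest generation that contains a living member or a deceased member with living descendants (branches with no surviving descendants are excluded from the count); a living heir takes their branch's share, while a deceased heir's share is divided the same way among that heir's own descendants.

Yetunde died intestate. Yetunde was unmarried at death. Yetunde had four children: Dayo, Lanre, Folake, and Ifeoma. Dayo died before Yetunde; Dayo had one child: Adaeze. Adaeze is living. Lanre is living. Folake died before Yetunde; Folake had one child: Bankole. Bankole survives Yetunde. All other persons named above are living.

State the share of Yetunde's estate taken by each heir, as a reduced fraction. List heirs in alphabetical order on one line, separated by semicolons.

Adaeze 1/4; Bankole 1/4; Ifeoma 1/4; Lanre 1/4

There is no surviving spouse, so the entire estate passes to Yetunde's descendants per stirpes.
The estate is divided into 4 equal shares of 1/4 among Dayo, Lanre, Folake, Ifeoma.
Dayo predeceased; the 1/4 allotted to Dayo's branch passes to Dayo's issue by representation.
Adaeze is the sole taker at this level and receives the full 1/4.
Lanre is living and takes 1/4.
Folake predeceased; the 1/4 allotted to Folake's branch passes to Folake's issue by representation.
Bankole is the sole taker at this level and receives the full 1/4.
Ifeoma is living and takes 1/4.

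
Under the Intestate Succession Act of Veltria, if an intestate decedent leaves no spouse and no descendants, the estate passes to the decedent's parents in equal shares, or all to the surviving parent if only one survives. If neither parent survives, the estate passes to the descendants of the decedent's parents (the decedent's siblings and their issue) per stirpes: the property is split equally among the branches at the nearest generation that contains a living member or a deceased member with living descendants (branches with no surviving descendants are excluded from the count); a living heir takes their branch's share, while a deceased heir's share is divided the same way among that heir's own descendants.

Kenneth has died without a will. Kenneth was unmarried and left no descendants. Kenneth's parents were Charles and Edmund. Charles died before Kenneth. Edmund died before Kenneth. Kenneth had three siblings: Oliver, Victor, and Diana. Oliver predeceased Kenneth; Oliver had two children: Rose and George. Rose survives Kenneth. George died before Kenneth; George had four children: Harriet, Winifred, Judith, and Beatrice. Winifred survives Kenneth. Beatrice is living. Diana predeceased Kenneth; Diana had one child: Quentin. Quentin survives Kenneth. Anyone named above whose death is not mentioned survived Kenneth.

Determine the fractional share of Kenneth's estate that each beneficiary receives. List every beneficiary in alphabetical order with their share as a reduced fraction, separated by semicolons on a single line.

Neither parent survives and there are no descendants, so the estate passes to Kenneth's siblings and their issue per stirpes.
The estate is divided into 3 equal shares of 1/3 among Oliver, Victor, Diana.
Oliver predeceased; the 1/3 allotted to Oliver's branch passes to Oliver's issue by representation.
The 1/3 is divided into 2 equal shares of 1/6 among Rose, George.
Rose is living and takes 1/6.
George predeceased; the 1/6 allotted to George's branch passes to George's issue by representation.
The 1/6 is divided into 4 equal shares of 1/24 among Harriet, Winifred, Judith, Beatrice.
Harriet is living and takes 1/24.
Winifred is living and takes 1/24.
Judith is living and takes 1/24.
Beatrice is living and takes 1/24.
Victor is living and takes 1/3.
Diana predeceased; the 1/3 allotted to Diana's branch passes to Diana's issue by representation.
Quentin is the sole taker at this level and receives the full 1/3.

Beatrice 1/24; Harriet 1/24; Judith 1/24; Quentin 1/3; Rose 1/6; Victor 1/3; Winifred 1/24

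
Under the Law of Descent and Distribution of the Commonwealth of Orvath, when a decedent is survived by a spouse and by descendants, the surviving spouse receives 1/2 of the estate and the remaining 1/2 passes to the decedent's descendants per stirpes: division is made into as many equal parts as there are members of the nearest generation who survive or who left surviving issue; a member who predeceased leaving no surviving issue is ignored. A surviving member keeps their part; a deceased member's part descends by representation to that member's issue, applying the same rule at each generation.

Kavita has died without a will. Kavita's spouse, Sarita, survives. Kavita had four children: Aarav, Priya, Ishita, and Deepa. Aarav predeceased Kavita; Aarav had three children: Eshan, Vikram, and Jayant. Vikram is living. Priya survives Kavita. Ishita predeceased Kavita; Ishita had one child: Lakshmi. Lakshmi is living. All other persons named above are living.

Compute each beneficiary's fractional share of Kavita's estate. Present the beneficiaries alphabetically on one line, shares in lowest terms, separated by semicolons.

Deepa 1/8; Eshan 1/24; Jayant 1/24; Lakshmi 1/8; Priya 1/8; Sarita 1/2; Vikram 1/24

Sarita, as surviving spouse, takes 1/2.
The remaining 1/2 passes to Kavita's descendants per stirpes.
The 1/2 is divided into 4 equal shares of 1/8 among Aarav, Priya, Ishita, Deepa.
Aarav predeceased; the 1/8 allotted to Aarav's branch passes to Aarav's issue by representation.
The 1/8 is divided into 3 equal shares of 1/24 among Eshan, Vikram, Jayant.
Eshan is living and takes 1/24.
Vikram is living and takes 1/24.
Jayant is living and takes 1/24.
Priya is living and takes 1/8.
Ishita predeceased; the 1/8 allotted to Ishita's branch passes to Ishita's issue by representation.
Lakshmi is the sole taker at this level and receives the full 1/8.
Deepa is living and takes 1/8.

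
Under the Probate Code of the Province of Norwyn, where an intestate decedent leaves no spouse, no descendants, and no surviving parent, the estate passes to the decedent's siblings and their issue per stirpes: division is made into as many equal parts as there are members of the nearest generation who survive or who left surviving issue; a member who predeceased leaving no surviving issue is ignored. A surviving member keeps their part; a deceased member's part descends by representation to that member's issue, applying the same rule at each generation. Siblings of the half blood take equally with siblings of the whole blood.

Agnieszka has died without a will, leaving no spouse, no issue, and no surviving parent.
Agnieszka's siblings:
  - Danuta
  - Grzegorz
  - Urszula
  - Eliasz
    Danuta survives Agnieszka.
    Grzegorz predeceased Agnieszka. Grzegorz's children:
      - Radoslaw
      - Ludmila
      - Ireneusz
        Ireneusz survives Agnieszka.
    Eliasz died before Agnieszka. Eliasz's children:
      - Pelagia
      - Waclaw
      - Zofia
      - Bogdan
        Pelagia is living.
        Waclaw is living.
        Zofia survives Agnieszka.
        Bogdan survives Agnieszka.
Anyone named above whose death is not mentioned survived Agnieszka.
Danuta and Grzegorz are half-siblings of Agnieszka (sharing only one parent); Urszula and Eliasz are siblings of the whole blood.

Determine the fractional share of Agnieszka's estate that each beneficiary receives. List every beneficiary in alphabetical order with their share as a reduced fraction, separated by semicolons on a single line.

Bogdan 1/16; Danuta 1/4; Ireneusz 1/12; Ludmila 1/12; Pelagia 1/16; Radoslaw 1/12; Urszula 1/4; Waclaw 1/16; Zofia 1/16

No spouse, descendants, or parent survives, so the estate passes to Agnieszka's siblings per stirpes.
Half-blood and whole-blood siblings take equally under the stated rule.
The estate is divided into 4 equal shares of 1/4 among Danuta, Grzegorz, Urszula, Eliasz.
Danuta is living and takes 1/4.
Grzegorz predeceased; the 1/4 allotted to Grzegorz's branch passes to Grzegorz's issue by representation.
The 1/4 is divided into 3 equal shares of 1/12 among Radoslaw, Ludmila, Ireneusz.
Radoslaw is living and takes 1/12.
Ludmila is living and takes 1/12.
Ireneusz is living and takes 1/12.
Urszula is living and takes 1/4.
Eliasz predeceased; the 1/4 allotted to Eliasz's branch passes to Eliasz's issue by representation.
The 1/4 is divided into 4 equal shares of 1/16 among Pelagia, Waclaw, Zofia, Bogdan.
Pelagia is living and takes 1/16.
Waclaw is living and takes 1/16.
Zofia is living and takes 1/16.
Bogdan is living and takes 1/16.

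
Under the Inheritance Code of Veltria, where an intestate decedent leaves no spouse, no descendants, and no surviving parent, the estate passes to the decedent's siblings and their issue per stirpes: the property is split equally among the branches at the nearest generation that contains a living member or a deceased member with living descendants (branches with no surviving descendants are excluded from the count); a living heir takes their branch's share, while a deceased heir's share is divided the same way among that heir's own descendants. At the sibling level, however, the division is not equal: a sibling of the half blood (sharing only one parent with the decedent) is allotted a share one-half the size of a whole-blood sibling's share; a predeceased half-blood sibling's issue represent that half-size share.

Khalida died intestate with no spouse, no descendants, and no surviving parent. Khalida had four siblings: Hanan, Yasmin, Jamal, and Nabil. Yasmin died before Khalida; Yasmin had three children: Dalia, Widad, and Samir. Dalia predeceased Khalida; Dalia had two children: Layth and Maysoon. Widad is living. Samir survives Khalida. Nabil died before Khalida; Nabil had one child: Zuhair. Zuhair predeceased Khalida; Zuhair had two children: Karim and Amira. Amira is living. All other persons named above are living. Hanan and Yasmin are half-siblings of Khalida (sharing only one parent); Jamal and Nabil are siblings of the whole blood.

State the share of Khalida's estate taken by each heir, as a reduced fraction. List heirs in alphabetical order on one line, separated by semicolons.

No spouse, descendants, or parent survives, so the estate passes to Khalida's siblings per stirpes.
Half-blood siblings count for one-half the weight of whole-blood siblings at the initial division.
Dividing 1 in proportion to weights (total weight 3): Hanan (weight 1/2) → 1/6; Yasmin (weight 1/2) → 1/6; Jamal (weight 1) → 1/3; Nabil (weight 1) → 1/3.
Hanan is living and takes 1/6.
Yasmin predeceased; the 1/6 allotted to Yasmin's branch passes to Yasmin's issue by representation.
The 1/6 is divided into 3 equal shares of 1/18 among Dalia, Widad, Samir.
Dalia predeceased; the 1/18 allotted to Dalia's branch passes to Dalia's issue by representation.
The 1/18 is divided into 2 equal shares of 1/36 among Layth, Maysoon.
Layth is living and takes 1/36.
Maysoon is living and takes 1/36.
Widad is living and takes 1/18.
Samir is living and takes 1/18.
Jamal is living and takes 1/3.
Nabil predeceased; the 1/3 allotted to Nabil's branch passes to Nabil's issue by representation.
Zuhair's line is the sole branch at this level, so the full 1/3 passes to Zuhair's issue by representation.
The 1/3 is divided into 2 equal shares of 1/6 among Karim, Amira.
Karim is living and takes 1/6.
Amira is living and takes 1/6.

Amira 1/6; Hanan 1/6; Jamal 1/3; Karim 1/6; Layth 1/36; Maysoon 1/36; Samir 1/18; Widad 1/18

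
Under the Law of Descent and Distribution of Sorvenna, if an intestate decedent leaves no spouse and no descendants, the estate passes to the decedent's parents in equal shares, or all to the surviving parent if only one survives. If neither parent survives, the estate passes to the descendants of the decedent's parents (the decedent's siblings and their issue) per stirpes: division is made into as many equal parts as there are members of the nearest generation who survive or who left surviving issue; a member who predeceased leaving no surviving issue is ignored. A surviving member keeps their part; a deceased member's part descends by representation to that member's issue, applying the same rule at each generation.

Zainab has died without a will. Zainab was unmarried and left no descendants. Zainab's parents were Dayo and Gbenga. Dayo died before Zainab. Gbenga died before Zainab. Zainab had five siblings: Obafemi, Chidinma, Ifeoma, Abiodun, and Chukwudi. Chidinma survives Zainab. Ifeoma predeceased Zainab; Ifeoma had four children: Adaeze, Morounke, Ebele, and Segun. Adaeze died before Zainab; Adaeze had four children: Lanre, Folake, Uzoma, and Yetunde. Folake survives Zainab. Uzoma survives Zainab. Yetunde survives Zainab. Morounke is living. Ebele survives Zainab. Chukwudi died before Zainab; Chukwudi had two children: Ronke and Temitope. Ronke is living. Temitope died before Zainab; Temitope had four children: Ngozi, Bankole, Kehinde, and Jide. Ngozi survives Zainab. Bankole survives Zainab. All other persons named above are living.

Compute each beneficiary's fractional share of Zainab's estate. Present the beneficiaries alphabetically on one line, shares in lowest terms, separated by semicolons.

Neither parent survives and there are no descendants, so the estate passes to Zainab's siblings and their issue per stirpes.
The estate is divided into 5 equal shares of 1/5 among Obafemi, Chidinma, Ifeoma, Abiodun, Chukwudi.
Obafemi is living and takes 1/5.
Chidinma is living and takes 1/5.
Ifeoma predeceased; the 1/5 allotted to Ifeoma's branch passes to Ifeoma's issue by representation.
The 1/5 is divided into 4 equal shares of 1/20 among Adaeze, Morounke, Ebele, Segun.
Adaeze predeceased; the 1/20 allotted to Adaeze's branch passes to Adaeze's issue by representation.
The 1/20 is divided into 4 equal shares of 1/80 among Lanre, Folake, Uzoma, Yetunde.
Lanre is living and takes 1/80.
Folake is living and takes 1/80.
Uzoma is living and takes 1/80.
Yetunde is living and takes 1/80.
Morounke is living and takes 1/20.
Ebele is living and takes 1/20.
Segun is living and takes 1/20.
Abiodun is living and takes 1/5.
Chukwudi predeceased; the 1/5 allotted to Chukwudi's branch passes to Chukwudi's issue by representation.
The 1/5 is divided into 2 equal shares of 1/10 among Ronke, Temitope.
Ronke is living and takes 1/10.
Temitope predeceased; the 1/10 allotted to Temitope's branch passes to Temitope's issue by representation.
The 1/10 is divided into 4 equal shares of 1/40 among Ngozi, Bankole, Kehinde, Jide.
Ngozi is living and takes 1/40.
Bankole is living and takes 1/40.
Kehinde is living and takes 1/40.
Jide is living and takes 1/40.

Abiodun 1/5; Bankole 1/40; Chidinma 1/5; Ebele 1/20; Folake 1/80; Jide 1/40; Kehinde 1/40; Lanre 1/80; Morounke 1/20; Ngozi 1/40; Obafemi 1/5; Ronke 1/10; Segun 1/20; Uzoma 1/80; Yetunde 1/80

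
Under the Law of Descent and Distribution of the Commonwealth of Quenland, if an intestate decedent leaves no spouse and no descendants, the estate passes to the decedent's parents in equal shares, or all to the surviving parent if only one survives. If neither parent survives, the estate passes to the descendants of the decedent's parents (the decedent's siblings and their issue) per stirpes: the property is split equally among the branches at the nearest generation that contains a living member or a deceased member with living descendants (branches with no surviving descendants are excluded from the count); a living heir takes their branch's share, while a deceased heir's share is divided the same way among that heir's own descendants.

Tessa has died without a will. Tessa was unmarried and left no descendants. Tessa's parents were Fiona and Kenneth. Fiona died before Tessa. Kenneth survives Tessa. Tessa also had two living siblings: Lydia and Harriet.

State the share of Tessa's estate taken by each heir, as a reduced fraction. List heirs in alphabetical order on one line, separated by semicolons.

Only one parent, Kenneth, survives, so Kenneth takes the entire estate. The siblings take nothing because a surviving parent has priority.

Kenneth 1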